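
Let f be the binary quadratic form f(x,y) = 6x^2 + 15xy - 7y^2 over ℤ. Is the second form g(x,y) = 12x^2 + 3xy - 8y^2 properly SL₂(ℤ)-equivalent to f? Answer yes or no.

D₁ = 393, D₂ = 393
river cycle of f (length 16): (-7, 13, 8), (8, 19, -1), (-1, 19, 8), (8, 13, -7), (-7, 15, 6), (6, 9, -13), (-13, 17, 2), (2, 19, -4), (-4, 13, 14), (14, 15, -3), … (6 more)
river cycle of g (length 16): (-8, 13, 7), (7, 15, -6), (-6, 9, 13), (13, 17, -2), (-2, 19, 4), (4, 13, -14), (-14, 15, 3), (3, 15, -14), (-14, 13, 4), (4, 19, -2), … (6 more)
cycles differ ⇒ inequivalent

no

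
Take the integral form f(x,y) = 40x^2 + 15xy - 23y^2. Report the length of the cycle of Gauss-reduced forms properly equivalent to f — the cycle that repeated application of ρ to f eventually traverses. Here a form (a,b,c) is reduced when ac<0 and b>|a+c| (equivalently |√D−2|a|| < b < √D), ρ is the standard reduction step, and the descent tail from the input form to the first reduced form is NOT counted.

D = 3905, ⌊√D⌋ = 62
descent: ρ → (-23,31,32)  [lands on river]
river: ρ → (32,33,-22)
river: ρ → (-22,55,10)
river: ρ → (10,45,-47)
river: ρ → (-47,49,8)
river: ρ → (8,47,-53)
river: ρ → (-53,59,2)
river: ρ → (2,61,-23)
ρ-cycle length = 8 (tail of 1 descent step not counted)

8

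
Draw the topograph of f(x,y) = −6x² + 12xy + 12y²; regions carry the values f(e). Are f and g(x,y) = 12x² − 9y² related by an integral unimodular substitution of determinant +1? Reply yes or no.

D₁ = 432, D₂ = 432
river cycle of f (length 2): (12, 12, -6), (-6, 12, 12)
river cycle of g (length 2): (-9, 18, 3), (3, 18, -9)
cycles differ ⇒ inequivalent

no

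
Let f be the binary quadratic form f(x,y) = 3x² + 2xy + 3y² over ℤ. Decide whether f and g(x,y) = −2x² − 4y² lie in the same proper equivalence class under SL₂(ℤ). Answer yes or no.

D₁ = -32, D₂ = -32
f: reduced (well bottom): (3,2,3) with a≤c, −a<b≤a
g is negative-definite; reduce −g:
−g: reduced (well bottom): (2,0,4) with a≤c, −a<b≤a
flip sign back: reduced form of g is (-2,0,-4)
reduced forms (3, 2, 3) vs (-2, 0, -4) ⇒ inequivalent

no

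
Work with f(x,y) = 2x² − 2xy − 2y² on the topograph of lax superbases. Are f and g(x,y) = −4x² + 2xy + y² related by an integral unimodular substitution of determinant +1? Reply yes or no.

D₁ = 20, D₂ = 20
river cycle of f (length 2): (-2, 2, 2), (2, 2, -2)
river cycle of g (length 2): (1, 4, -1), (-1, 4, 1)
cycles differ ⇒ inequivalent

no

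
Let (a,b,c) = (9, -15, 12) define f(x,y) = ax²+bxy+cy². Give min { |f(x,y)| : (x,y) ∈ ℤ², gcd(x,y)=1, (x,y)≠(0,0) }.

translate: b→3 (≡-15 mod 18), so (9,-15,12)→(9,3,6)
flip: (9,3,6)→(6,-3,9)
reduced (well bottom): (6,-3,9) with a≤c, −a<b≤a
well minimum = a = 6

6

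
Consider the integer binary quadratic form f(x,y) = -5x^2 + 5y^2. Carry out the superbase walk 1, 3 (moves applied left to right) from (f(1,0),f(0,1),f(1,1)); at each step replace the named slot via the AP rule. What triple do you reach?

start (-5,5,0) = (f(1,0),f(0,1),f(1,1))
replace slot 1: 2·(5+0) − (-5) = 15 → (15,5,0)
replace slot 3: 2·(15+5) − 0 = 40 → (15,5,40)

15,5,40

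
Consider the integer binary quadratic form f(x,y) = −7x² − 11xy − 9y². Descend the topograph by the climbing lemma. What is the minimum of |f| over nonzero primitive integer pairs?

translate: b→-3 (≡11 mod 14), so (7,11,9)→(7,-3,5)
flip: (7,-3,5)→(5,3,7)
reduced (well bottom): (5,3,7) with a≤c, −a<b≤a
well minimum |f| = |-5| = 5 (negative-definite)

5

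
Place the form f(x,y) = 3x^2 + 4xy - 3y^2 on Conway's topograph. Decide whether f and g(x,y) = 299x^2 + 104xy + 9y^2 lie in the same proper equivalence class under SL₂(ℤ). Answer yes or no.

D₁ = 52, D₂ = 52
river cycle of f (length 10): (-3, 2, 4), (4, 6, -1), (-1, 6, 4), (4, 2, -3), (-3, 4, 3), (3, 2, -4), (-4, 6, 1), (1, 6, -4), (-4, 2, 3), (3, 4, -3)
river cycle of g (length 10): (-1, 6, 4), (4, 2, -3), (-3, 4, 3), (3, 2, -4), (-4, 6, 1), (1, 6, -4), (-4, 2, 3), (3, 4, -3), (-3, 2, 4), (4, 6, -1)
cycles coincide ⇒ equivalent

yes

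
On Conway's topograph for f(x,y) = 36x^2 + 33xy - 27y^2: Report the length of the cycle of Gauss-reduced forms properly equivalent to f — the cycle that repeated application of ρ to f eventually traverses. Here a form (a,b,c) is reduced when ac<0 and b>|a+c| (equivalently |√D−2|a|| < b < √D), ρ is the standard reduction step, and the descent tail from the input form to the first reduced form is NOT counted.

D = 4977, ⌊√D⌋ = 70
river: ρ → (-27,21,42)
river: ρ → (42,63,-6)
river: ρ → (-6,69,9)
river: ρ → (9,57,-48)
river: ρ → (-48,39,18)
river: ρ → (18,69,-3)
river: ρ → (-3,69,18)
river: ρ → (18,39,-48)
river: ρ → (-48,57,9)
river: ρ → (9,69,-6)
river: ρ → (-6,63,42)
river: ρ → (42,21,-27)
river: ρ → (-27,33,36)
river: ρ → (36,39,-24)
river: ρ → (-24,57,18)
river: ρ → (18,51,-33)
river: ρ → (-33,15,36)
river: ρ → (36,57,-12)
river: ρ → (-12,63,21)
river: ρ → (21,63,-12)
river: ρ → (-12,57,36)
river: ρ → (36,15,-33)
river: ρ → (-33,51,18)
river: ρ → (18,57,-24)
river: ρ → (-24,39,36)
river: ρ → (36,33,-27)
ρ-cycle length = 26 (tail of 0 descent steps not counted)

26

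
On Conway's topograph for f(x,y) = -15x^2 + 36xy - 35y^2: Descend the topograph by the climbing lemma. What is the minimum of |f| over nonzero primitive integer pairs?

translate: b→-6 (≡-36 mod 30), so (15,-36,35)→(15,-6,14)
flip: (15,-6,14)→(14,6,15)
reduced (well bottom): (14,6,15) with a≤c, −a<b≤a
well minimum |f| = |-14| = 14 (negative-definite)

14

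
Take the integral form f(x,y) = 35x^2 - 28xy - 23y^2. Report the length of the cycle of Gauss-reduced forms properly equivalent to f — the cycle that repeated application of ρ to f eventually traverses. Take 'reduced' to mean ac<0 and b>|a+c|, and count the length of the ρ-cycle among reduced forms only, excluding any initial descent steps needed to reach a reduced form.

D = 4004, ⌊√D⌋ = 63
descent: ρ → (-23,28,35)  [lands on river]
river: ρ → (35,42,-16)
river: ρ → (-16,54,17)
river: ρ → (17,48,-25)
river: ρ → (-25,52,13)
river: ρ → (13,52,-25)
river: ρ → (-25,48,17)
river: ρ → (17,54,-16)
river: ρ → (-16,42,35)
river: ρ → (35,28,-23)
river: ρ → (-23,18,40)
river: ρ → (40,62,-1)
river: ρ → (-1,62,40)
river: ρ → (40,18,-23)
ρ-cycle length = 14 (tail of 1 descent step not counted)

14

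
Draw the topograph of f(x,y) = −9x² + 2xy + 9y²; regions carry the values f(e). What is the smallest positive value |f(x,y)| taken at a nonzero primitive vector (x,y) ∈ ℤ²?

river: ρ → (9,16,-2)
river: ρ → (-2,16,9)
river: ρ → (9,2,-9)
river: ρ → (-9,16,2)
river: ρ → (2,16,-9)
river: ρ → (-9,2,9)
closes: descent 0, river 6
min |a| on river = 2

2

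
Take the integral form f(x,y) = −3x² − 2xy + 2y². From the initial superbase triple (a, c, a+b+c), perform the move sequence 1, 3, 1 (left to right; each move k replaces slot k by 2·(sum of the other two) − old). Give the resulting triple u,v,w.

start (-3,2,-3) = (f(1,0),f(0,1),f(1,1))
replace slot 1: 2·(2+(-3)) − (-3) = 1 → (1,2,-3)
replace slot 3: 2·(1+2) − (-3) = 9 → (1,2,9)
replace slot 1: 2·(2+9) − 1 = 21 → (21,2,9)

21,2,9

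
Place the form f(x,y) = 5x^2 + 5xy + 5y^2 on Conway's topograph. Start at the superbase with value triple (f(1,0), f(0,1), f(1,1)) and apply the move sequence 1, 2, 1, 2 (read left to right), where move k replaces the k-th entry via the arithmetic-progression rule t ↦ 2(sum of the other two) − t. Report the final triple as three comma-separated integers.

start (5,5,15) = (f(1,0),f(0,1),f(1,1))
replace slot 1: 2·(5+15) − 5 = 35 → (35,5,15)
replace slot 2: 2·(35+15) − 5 = 95 → (35,95,15)
replace slot 1: 2·(95+15) − 35 = 185 → (185,95,15)
replace slot 2: 2·(185+15) − 95 = 305 → (185,305,15)

185,305,15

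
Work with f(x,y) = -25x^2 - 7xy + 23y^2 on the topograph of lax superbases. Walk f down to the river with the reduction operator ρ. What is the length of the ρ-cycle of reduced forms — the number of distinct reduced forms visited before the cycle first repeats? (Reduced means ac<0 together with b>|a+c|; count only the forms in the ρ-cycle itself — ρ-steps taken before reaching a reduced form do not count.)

D = 2349, ⌊√D⌋ = 48
descent: ρ → (23,7,-25)  [lands on river]
river: ρ → (-25,43,5)
river: ρ → (5,47,-7)
river: ρ → (-7,37,35)
river: ρ → (35,33,-9)
river: ρ → (-9,39,23)
ρ-cycle length = 6 (tail of 1 descent step not counted)

6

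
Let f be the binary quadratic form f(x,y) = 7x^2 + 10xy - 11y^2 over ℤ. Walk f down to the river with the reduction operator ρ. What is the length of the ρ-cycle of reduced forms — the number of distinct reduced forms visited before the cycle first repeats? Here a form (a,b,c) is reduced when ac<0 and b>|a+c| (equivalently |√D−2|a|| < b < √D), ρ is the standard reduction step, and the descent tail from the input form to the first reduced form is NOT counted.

D = 408, ⌊√D⌋ = 20
river: ρ → (-11,12,6)
river: ρ → (6,12,-11)
river: ρ → (-11,10,7)
river: ρ → (7,18,-3)
river: ρ → (-3,18,7)
river: ρ → (7,10,-11)
ρ-cycle length = 6 (tail of 0 descent steps not counted)

6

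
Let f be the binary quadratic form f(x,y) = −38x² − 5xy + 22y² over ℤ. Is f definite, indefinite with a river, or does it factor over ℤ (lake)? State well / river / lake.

D = b²−4ac = (-5)² − 4·(-38)·22 = 3369
D > 0 non-square ⇒ indefinite ⇒ periodic river

river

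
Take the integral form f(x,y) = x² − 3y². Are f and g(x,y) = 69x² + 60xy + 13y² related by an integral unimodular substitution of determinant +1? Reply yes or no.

D₁ = 12, D₂ = 12
river cycle of f (length 2): (1, 2, -2), (-2, 2, 1)
river cycle of g (length 2): (1, 2, -2), (-2, 2, 1)
cycles coincide ⇒ equivalent

yes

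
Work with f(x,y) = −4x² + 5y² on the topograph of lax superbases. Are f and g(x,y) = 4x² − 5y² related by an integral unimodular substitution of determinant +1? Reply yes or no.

D₁ = 80, D₂ = 80
river cycle of f (length 2): (-4, 8, 1), (1, 8, -4)
river cycle of g (length 2): (4, 8, -1), (-1, 8, 4)
cycles differ ⇒ inequivalent

no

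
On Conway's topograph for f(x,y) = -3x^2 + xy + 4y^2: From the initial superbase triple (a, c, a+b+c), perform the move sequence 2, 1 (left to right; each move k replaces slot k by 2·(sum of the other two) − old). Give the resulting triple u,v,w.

start (-3,4,2) = (f(1,0),f(0,1),f(1,1))
replace slot 2: 2·((-3)+2) − 4 = -6 → (-3,-6,2)
replace slot 1: 2·((-6)+2) − (-3) = -5 → (-5,-6,2)

-5,-6,2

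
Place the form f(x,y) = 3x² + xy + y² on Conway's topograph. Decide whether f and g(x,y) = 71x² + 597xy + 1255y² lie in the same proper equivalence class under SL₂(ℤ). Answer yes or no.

D₁ = -11, D₂ = -11
f: flip: (3,1,1)→(1,-1,3)
f: translate: b→1 (≡-1 mod 2), so (1,-1,3)→(1,1,3)
f: reduced (well bottom): (1,1,3) with a≤c, −a<b≤a
g: translate: b→29 (≡597 mod 142), so (71,597,1255)→(71,29,3)
g: flip: (71,29,3)→(3,-29,71)
g: translate: b→1 (≡-29 mod 6), so (3,-29,71)→(3,1,1)
g: flip: (3,1,1)→(1,-1,3)
g: translate: b→1 (≡-1 mod 2), so (1,-1,3)→(1,1,3)
g: reduced (well bottom): (1,1,3) with a≤c, −a<b≤a
reduced forms (1, 1, 3) vs (1, 1, 3) ⇒ equivalent

yes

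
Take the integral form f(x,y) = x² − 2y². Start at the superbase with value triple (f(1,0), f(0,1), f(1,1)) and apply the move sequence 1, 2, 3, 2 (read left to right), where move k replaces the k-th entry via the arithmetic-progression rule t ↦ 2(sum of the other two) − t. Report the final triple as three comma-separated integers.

start (1,-2,-1) = (f(1,0),f(0,1),f(1,1))
replace slot 1: 2·((-2)+(-1)) − 1 = -7 → (-7,-2,-1)
replace slot 2: 2·((-7)+(-1)) − (-2) = -14 → (-7,-14,-1)
replace slot 3: 2·((-7)+(-14)) − (-1) = -41 → (-7,-14,-41)
replace slot 2: 2·((-7)+(-41)) − (-14) = -82 → (-7,-82,-41)

-7,-82,-41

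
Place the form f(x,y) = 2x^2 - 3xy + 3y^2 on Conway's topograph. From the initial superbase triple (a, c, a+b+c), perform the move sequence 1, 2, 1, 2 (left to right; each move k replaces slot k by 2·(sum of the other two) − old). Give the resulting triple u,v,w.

start (2,3,2) = (f(1,0),f(0,1),f(1,1))
replace slot 1: 2·(3+2) − 2 = 8 → (8,3,2)
replace slot 2: 2·(8+2) − 3 = 17 → (8,17,2)
replace slot 1: 2·(17+2) − 8 = 30 → (30,17,2)
replace slot 2: 2·(30+2) − 17 = 47 → (30,47,2)

30,47,2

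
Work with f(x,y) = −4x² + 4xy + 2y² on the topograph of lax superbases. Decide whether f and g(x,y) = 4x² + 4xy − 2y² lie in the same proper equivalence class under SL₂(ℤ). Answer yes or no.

D₁ = 48, D₂ = 48
river cycle of f (length 2): (2, 4, -4), (-4, 4, 2)
river cycle of g (length 2): (-2, 4, 4), (4, 4, -2)
cycles differ ⇒ inequivalent

no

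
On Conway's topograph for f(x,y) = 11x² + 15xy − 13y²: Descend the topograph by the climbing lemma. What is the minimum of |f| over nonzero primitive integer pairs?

river: ρ → (-13,11,13)
river: ρ → (13,15,-11)
river: ρ → (-11,7,17)
river: ρ → (17,27,-1)
river: ρ → (-1,27,17)
river: ρ → (17,7,-11)
river: ρ → (-11,15,13)
river: ρ → (13,11,-13)
river: ρ → (-13,15,11)
river: ρ → (11,7,-17)
river: ρ → (-17,27,1)
river: ρ → (1,27,-17)
river: ρ → (-17,7,11)
river: ρ → (11,15,-13)
closes: descent 0, river 14
min |a| on river = 1

1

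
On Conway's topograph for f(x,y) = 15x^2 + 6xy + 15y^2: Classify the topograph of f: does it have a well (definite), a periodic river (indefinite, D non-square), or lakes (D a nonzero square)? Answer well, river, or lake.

D = b²−4ac = 6² − 4·15·15 = -864
D < 0 ⇒ definite ⇒ every region one sign ⇒ single well

well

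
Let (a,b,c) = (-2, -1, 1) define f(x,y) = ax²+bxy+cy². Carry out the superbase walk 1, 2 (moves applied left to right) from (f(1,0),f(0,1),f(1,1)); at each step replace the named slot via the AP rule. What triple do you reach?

start (-2,1,-2) = (f(1,0),f(0,1),f(1,1))
replace slot 1: 2·(1+(-2)) − (-2) = 0 → (0,1,-2)
replace slot 2: 2·(0+(-2)) − 1 = -5 → (0,-5,-2)

0,-5,-2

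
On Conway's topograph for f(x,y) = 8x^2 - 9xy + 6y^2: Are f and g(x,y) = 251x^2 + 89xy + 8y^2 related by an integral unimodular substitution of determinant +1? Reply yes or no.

D₁ = -111, D₂ = -111
f: translate: b→7 (≡-9 mod 16), so (8,-9,6)→(8,7,5)
f: flip: (8,7,5)→(5,-7,8)
f: translate: b→3 (≡-7 mod 10), so (5,-7,8)→(5,3,6)
f: reduced (well bottom): (5,3,6) with a≤c, −a<b≤a
g: flip: (251,89,8)→(8,-89,251)
g: translate: b→7 (≡-89 mod 16), so (8,-89,251)→(8,7,5)
g: flip: (8,7,5)→(5,-7,8)
g: translate: b→3 (≡-7 mod 10), so (5,-7,8)→(5,3,6)
g: reduced (well bottom): (5,3,6) with a≤c, −a<b≤a
reduced forms (5, 3, 6) vs (5, 3, 6) ⇒ equivalent

yes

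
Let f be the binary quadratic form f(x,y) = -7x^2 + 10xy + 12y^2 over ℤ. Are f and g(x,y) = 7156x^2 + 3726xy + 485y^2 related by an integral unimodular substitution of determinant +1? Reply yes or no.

D₁ = 436, D₂ = 436
river cycle of f (length 30): (12, 14, -5), (-5, 16, 9), (9, 20, -1), (-1, 20, 9), (9, 16, -5), (-5, 14, 12), (12, 10, -7), (-7, 18, 4), (4, 14, -15), (-15, 16, 3), … (20 more)
river cycle of g (length 30): (12, 14, -5), (-5, 16, 9), (9, 20, -1), (-1, 20, 9), (9, 16, -5), (-5, 14, 12), (12, 10, -7), (-7, 18, 4), (4, 14, -15), (-15, 16, 3), … (20 more)
cycles coincide ⇒ equivalent

yes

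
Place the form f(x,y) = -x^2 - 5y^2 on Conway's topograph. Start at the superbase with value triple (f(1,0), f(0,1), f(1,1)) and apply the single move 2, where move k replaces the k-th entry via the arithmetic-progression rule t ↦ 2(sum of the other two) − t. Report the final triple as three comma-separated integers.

start (-1,-5,-6) = (f(1,0),f(0,1),f(1,1))
replace slot 2: 2·((-1)+(-6)) − (-5) = -9 → (-1,-9,-6)

-1,-9,-6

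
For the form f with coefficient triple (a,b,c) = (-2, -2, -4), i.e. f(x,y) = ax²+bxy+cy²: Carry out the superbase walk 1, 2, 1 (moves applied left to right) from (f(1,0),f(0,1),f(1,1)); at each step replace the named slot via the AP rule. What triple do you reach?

start (-2,-4,-8) = (f(1,0),f(0,1),f(1,1))
replace slot 1: 2·((-4)+(-8)) − (-2) = -22 → (-22,-4,-8)
replace slot 2: 2·((-22)+(-8)) − (-4) = -56 → (-22,-56,-8)
replace slot 1: 2·((-56)+(-8)) − (-22) = -106 → (-106,-56,-8)

-106,-56,-8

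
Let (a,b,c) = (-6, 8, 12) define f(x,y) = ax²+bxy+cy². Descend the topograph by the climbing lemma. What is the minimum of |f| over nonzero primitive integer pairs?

river: ρ → (12,16,-2)
river: ρ → (-2,16,12)
river: ρ → (12,8,-6)
river: ρ → (-6,16,4)
river: ρ → (4,16,-6)
river: ρ → (-6,8,12)
closes: descent 0, river 6
min |a| on river = 2

2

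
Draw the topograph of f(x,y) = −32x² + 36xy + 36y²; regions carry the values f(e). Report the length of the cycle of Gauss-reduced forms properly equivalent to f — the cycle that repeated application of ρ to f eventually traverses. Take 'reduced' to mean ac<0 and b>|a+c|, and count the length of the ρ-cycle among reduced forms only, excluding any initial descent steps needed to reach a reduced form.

D = 5904, ⌊√D⌋ = 76
river: ρ → (36,36,-32)
river: ρ → (-32,28,40)
river: ρ → (40,52,-20)
river: ρ → (-20,68,16)
river: ρ → (16,60,-36)
river: ρ → (-36,12,40)
river: ρ → (40,68,-8)
river: ρ → (-8,76,4)
river: ρ → (4,76,-8)
river: ρ → (-8,68,40)
river: ρ → (40,12,-36)
river: ρ → (-36,60,16)
river: ρ → (16,68,-20)
river: ρ → (-20,52,40)
river: ρ → (40,28,-32)
river: ρ → (-32,36,36)
ρ-cycle length = 16 (tail of 0 descent steps not counted)

16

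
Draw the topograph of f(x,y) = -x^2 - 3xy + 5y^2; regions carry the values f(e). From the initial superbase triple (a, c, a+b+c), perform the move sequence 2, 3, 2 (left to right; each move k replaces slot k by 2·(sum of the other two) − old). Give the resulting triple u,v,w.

start (-1,5,1) = (f(1,0),f(0,1),f(1,1))
replace slot 2: 2·((-1)+1) − 5 = -5 → (-1,-5,1)
replace slot 3: 2·((-1)+(-5)) − 1 = -13 → (-1,-5,-13)
replace slot 2: 2·((-1)+(-13)) − (-5) = -23 → (-1,-23,-13)

-1,-23,-13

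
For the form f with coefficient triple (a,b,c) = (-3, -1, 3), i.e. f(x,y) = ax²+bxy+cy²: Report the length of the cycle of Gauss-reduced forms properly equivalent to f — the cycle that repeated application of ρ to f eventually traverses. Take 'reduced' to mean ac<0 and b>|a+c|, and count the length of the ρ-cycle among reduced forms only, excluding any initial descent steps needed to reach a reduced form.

D = 37, ⌊√D⌋ = 6
descent: ρ → (3,1,-3)  [lands on river]
river: ρ → (-3,5,1)
river: ρ → (1,5,-3)
river: ρ → (-3,1,3)
river: ρ → (3,5,-1)
river: ρ → (-1,5,3)
ρ-cycle length = 6 (tail of 1 descent step not counted)

6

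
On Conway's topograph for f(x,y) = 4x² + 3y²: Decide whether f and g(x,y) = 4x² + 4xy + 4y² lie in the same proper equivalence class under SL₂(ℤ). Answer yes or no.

D₁ = -48, D₂ = -48
f: flip: (4,0,3)→(3,0,4)
f: reduced (well bottom): (3,0,4) with a≤c, −a<b≤a
g: reduced (well bottom): (4,4,4) with a≤c, −a<b≤a
reduced forms (3, 0, 4) vs (4, 4, 4) ⇒ inequivalent

no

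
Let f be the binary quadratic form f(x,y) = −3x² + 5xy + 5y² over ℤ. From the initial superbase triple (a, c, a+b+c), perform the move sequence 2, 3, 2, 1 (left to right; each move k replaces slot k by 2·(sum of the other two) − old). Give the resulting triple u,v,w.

start (-3,5,7) = (f(1,0),f(0,1),f(1,1))
replace slot 2: 2·((-3)+7) − 5 = 3 → (-3,3,7)
replace slot 3: 2·((-3)+3) − 7 = -7 → (-3,3,-7)
replace slot 2: 2·((-3)+(-7)) − 3 = -23 → (-3,-23,-7)
replace slot 1: 2·((-23)+(-7)) − (-3) = -57 → (-57,-23,-7)

-57,-23,-7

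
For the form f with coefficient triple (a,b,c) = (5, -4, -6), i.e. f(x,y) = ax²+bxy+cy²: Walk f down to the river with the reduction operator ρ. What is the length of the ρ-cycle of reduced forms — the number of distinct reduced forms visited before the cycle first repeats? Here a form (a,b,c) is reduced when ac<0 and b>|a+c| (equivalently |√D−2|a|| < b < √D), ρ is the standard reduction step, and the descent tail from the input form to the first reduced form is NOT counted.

D = 136, ⌊√D⌋ = 11
descent: ρ → (-6,4,5)  [lands on river]
river: ρ → (5,6,-5)
river: ρ → (-5,4,6)
river: ρ → (6,8,-3)
river: ρ → (-3,10,3)
river: ρ → (3,8,-6)
ρ-cycle length = 6 (tail of 1 descent step not counted)

6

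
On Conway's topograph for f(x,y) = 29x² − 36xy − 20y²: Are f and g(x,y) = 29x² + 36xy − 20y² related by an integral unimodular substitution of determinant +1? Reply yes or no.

D₁ = 3616, D₂ = 3616
river cycle of f (length 8): (-20, 36, 29), (29, 22, -27), (-27, 32, 24), (24, 16, -35), (-35, 54, 5), (5, 56, -24), (-24, 40, 21), (21, 44, -20)
river cycle of g (length 8): (-20, 44, 21), (21, 40, -24), (-24, 56, 5), (5, 54, -35), (-35, 16, 24), (24, 32, -27), (-27, 22, 29), (29, 36, -20)
cycles differ ⇒ inequivalent

no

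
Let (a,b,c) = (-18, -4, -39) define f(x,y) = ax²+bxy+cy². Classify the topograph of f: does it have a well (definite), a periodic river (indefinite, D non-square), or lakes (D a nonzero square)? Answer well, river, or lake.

D = b²−4ac = (-4)² − 4·(-18)·(-39) = -2792
D < 0 ⇒ definite ⇒ every region one sign ⇒ single well

well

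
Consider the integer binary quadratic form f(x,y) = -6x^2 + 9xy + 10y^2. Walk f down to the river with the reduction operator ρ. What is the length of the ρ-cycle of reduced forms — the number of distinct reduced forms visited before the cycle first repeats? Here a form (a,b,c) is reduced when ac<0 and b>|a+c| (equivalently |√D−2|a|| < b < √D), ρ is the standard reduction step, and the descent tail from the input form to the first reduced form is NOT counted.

D = 321, ⌊√D⌋ = 17
river: ρ → (10,11,-5)
river: ρ → (-5,9,12)
river: ρ → (12,15,-2)
river: ρ → (-2,17,4)
river: ρ → (4,15,-6)
river: ρ → (-6,9,10)
ρ-cycle length = 6 (tail of 0 descent steps not counted)

6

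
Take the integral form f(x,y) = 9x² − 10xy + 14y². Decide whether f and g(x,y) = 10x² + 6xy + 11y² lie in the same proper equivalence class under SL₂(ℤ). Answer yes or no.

D₁ = -404, D₂ = -404
f: translate: b→8 (≡-10 mod 18), so (9,-10,14)→(9,8,13)
f: reduced (well bottom): (9,8,13) with a≤c, −a<b≤a
g: reduced (well bottom): (10,6,11) with a≤c, −a<b≤a
reduced forms (9, 8, 13) vs (10, 6, 11) ⇒ inequivalent

no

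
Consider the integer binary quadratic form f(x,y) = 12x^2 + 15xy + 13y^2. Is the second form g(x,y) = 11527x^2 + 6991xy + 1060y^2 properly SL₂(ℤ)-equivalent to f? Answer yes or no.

D₁ = -399, D₂ = -399
f: translate: b→-9 (≡15 mod 24), so (12,15,13)→(12,-9,10)
f: flip: (12,-9,10)→(10,9,12)
f: reduced (well bottom): (10,9,12) with a≤c, −a<b≤a
g: flip: (11527,6991,1060)→(1060,-6991,11527)
g: translate: b→-631 (≡-6991 mod 2120), so (1060,-6991,11527)→(1060,-631,94)
g: flip: (1060,-631,94)→(94,631,1060)
g: translate: b→67 (≡631 mod 188), so (94,631,1060)→(94,67,13)
g: flip: (94,67,13)→(13,-67,94)
g: translate: b→11 (≡-67 mod 26), so (13,-67,94)→(13,11,10)
g: flip: (13,11,10)→(10,-11,13)
g: translate: b→9 (≡-11 mod 20), so (10,-11,13)→(10,9,12)
g: reduced (well bottom): (10,9,12) with a≤c, −a<b≤a
reduced forms (10, 9, 12) vs (10, 9, 12) ⇒ equivalent

yes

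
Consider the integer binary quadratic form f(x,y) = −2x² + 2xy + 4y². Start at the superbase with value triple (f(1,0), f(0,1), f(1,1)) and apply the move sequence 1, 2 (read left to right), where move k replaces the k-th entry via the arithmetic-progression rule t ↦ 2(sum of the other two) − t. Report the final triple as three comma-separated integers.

start (-2,4,4) = (f(1,0),f(0,1),f(1,1))
replace slot 1: 2·(4+4) − (-2) = 18 → (18,4,4)
replace slot 2: 2·(18+4) − 4 = 40 → (18,40,4)

18,40,4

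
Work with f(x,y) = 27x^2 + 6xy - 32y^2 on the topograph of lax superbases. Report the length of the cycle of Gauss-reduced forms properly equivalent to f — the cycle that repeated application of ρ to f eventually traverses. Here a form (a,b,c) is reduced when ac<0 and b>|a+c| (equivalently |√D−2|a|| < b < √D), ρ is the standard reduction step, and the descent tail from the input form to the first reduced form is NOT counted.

D = 3492, ⌊√D⌋ = 59
river: ρ → (-32,58,1)
river: ρ → (1,58,-32)
river: ρ → (-32,6,27)
river: ρ → (27,48,-11)
river: ρ → (-11,40,43)
river: ρ → (43,46,-8)
river: ρ → (-8,50,31)
river: ρ → (31,12,-27)
river: ρ → (-27,42,16)
river: ρ → (16,54,-9)
river: ρ → (-9,54,16)
river: ρ → (16,42,-27)
river: ρ → (-27,12,31)
river: ρ → (31,50,-8)
river: ρ → (-8,46,43)
river: ρ → (43,40,-11)
river: ρ → (-11,48,27)
river: ρ → (27,6,-32)
ρ-cycle length = 18 (tail of 0 descent steps not counted)

18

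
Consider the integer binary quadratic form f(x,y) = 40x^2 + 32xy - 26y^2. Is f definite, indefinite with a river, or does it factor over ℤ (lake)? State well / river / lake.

D = b²−4ac = 32² − 4·40·(-26) = 5184
D = 72² is a perfect square ⇒ form factors over ℤ ⇒ lakes

lake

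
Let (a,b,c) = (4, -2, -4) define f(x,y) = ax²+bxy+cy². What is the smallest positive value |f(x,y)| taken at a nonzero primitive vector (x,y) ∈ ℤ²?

descent: ρ → (-4,2,4)  [lands on river]
river: ρ → (4,6,-2)
river: ρ → (-2,6,4)
river: ρ → (4,2,-4)
river: ρ → (-4,6,2)
river: ρ → (2,6,-4)
closes: descent 1, river 6
min |a| on river = 2

2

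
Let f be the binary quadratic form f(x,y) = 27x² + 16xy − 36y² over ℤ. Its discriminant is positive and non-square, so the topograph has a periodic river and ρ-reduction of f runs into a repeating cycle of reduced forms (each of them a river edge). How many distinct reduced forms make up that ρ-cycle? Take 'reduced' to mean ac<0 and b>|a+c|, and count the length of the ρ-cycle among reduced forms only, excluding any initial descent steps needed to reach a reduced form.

D = 4144, ⌊√D⌋ = 64
river: ρ → (-36,56,7)
river: ρ → (7,56,-36)
river: ρ → (-36,16,27)
river: ρ → (27,38,-25)
river: ρ → (-25,62,3)
river: ρ → (3,64,-4)
river: ρ → (-4,64,3)
river: ρ → (3,62,-25)
river: ρ → (-25,38,27)
river: ρ → (27,16,-36)
ρ-cycle length = 10 (tail of 0 descent steps not counted)

10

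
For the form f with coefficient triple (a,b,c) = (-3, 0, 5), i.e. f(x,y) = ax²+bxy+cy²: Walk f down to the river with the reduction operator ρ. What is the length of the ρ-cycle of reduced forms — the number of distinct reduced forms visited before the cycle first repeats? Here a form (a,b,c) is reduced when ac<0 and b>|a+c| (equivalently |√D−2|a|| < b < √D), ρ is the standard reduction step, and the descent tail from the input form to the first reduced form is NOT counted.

D = 60, ⌊√D⌋ = 7
descent: ρ → (5,0,-3)
descent: ρ → (-3,6,2)  [lands on river]
river: ρ → (2,6,-3)
ρ-cycle length = 2 (tail of 2 descent steps not counted)

2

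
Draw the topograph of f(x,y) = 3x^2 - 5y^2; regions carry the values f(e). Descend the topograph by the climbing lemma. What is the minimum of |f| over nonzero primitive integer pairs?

descent: ρ → (-5,0,3)
descent: ρ → (3,6,-2)  [lands on river]
river: ρ → (-2,6,3)
closes: descent 2, river 2
min |a| on river = 2

2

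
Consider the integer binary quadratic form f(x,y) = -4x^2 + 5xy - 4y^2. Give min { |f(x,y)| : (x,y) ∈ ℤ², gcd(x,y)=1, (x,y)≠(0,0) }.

translate: b→3 (≡-5 mod 8), so (4,-5,4)→(4,3,3)
flip: (4,3,3)→(3,-3,4)
translate: b→3 (≡-3 mod 6), so (3,-3,4)→(3,3,4)
reduced (well bottom): (3,3,4) with a≤c, −a<b≤a
well minimum |f| = |-3| = 3 (negative-definite)

3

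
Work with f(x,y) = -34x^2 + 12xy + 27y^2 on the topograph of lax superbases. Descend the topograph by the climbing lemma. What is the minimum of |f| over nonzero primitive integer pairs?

river: ρ → (27,42,-19)
river: ρ → (-19,34,35)
river: ρ → (35,36,-18)
river: ρ → (-18,36,35)
river: ρ → (35,34,-19)
river: ρ → (-19,42,27)
river: ρ → (27,12,-34)
river: ρ → (-34,56,5)
river: ρ → (5,54,-45)
river: ρ → (-45,36,14)
river: ρ → (14,48,-27)
river: ρ → (-27,60,2)
river: ρ → (2,60,-27)
river: ρ → (-27,48,14)
river: ρ → (14,36,-45)
river: ρ → (-45,54,5)
river: ρ → (5,56,-34)
river: ρ → (-34,12,27)
closes: descent 0, river 18
min |a| on river = 2

2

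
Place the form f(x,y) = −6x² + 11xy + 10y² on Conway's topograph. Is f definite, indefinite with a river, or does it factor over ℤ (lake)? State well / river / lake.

D = b²−4ac = 11² − 4·(-6)·10 = 361
D = 19² is a perfect square ⇒ form factors over ℤ ⇒ lakes

lake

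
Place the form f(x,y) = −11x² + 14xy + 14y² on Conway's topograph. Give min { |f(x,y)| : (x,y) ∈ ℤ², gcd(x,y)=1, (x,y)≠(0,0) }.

river: ρ → (14,14,-11)
river: ρ → (-11,8,17)
river: ρ → (17,26,-2)
river: ρ → (-2,26,17)
river: ρ → (17,8,-11)
river: ρ → (-11,14,14)
closes: descent 0, river 6
min |a| on river = 2

2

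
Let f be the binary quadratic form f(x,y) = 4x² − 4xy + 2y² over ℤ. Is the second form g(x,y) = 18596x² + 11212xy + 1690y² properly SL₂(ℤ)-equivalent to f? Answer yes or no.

D₁ = -16, D₂ = -16
f: translate: b→4 (≡-4 mod 8), so (4,-4,2)→(4,4,2)
f: flip: (4,4,2)→(2,-4,4)
f: translate: b→0 (≡-4 mod 4), so (2,-4,4)→(2,0,2)
f: reduced (well bottom): (2,0,2) with a≤c, −a<b≤a
g: flip: (18596,11212,1690)→(1690,-11212,18596)
g: translate: b→-1072 (≡-11212 mod 3380), so (1690,-11212,18596)→(1690,-1072,170)
g: flip: (1690,-1072,170)→(170,1072,1690)
g: translate: b→52 (≡1072 mod 340), so (170,1072,1690)→(170,52,4)
g: flip: (170,52,4)→(4,-52,170)
g: translate: b→4 (≡-52 mod 8), so (4,-52,170)→(4,4,2)
g: flip: (4,4,2)→(2,-4,4)
g: translate: b→0 (≡-4 mod 4), so (2,-4,4)→(2,0,2)
g: reduced (well bottom): (2,0,2) with a≤c, −a<b≤a
reduced forms (2, 0, 2) vs (2, 0, 2) ⇒ equivalent

yes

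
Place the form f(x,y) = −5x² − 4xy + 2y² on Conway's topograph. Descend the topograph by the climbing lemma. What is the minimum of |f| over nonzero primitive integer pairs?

descent: ρ → (2,4,-5)  [lands on river]
river: ρ → (-5,6,1)
river: ρ → (1,6,-5)
river: ρ → (-5,4,2)
closes: descent 1, river 4
min |a| on river = 1

1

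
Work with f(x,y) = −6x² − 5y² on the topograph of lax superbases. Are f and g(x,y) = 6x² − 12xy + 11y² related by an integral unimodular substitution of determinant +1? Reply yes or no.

D₁ = -120, D₂ = -120
f is negative-definite; reduce −f:
−f: flip: (6,0,5)→(5,0,6)
−f: reduced (well bottom): (5,0,6) with a≤c, −a<b≤a
flip sign back: reduced form of f is (-5,0,-6)
g: translate: b→0 (≡-12 mod 12), so (6,-12,11)→(6,0,5)
g: flip: (6,0,5)→(5,0,6)
g: reduced (well bottom): (5,0,6) with a≤c, −a<b≤a
reduced forms (-5, 0, -6) vs (5, 0, 6) ⇒ inequivalent

no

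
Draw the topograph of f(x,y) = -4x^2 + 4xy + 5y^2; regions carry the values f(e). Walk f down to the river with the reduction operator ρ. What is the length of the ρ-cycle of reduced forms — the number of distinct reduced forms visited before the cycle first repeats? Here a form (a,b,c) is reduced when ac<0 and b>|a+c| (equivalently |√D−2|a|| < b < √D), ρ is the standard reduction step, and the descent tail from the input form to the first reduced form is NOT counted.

D = 96, ⌊√D⌋ = 9
river: ρ → (5,6,-3)
river: ρ → (-3,6,5)
river: ρ → (5,4,-4)
river: ρ → (-4,4,5)
ρ-cycle length = 4 (tail of 0 descent steps not counted)

4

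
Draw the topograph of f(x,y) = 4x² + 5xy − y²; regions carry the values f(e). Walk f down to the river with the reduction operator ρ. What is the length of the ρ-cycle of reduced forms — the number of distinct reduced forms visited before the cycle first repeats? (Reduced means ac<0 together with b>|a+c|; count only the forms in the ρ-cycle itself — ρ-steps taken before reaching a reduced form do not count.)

D = 41, ⌊√D⌋ = 6
river: ρ → (-1,5,4)
river: ρ → (4,3,-2)
river: ρ → (-2,5,2)
river: ρ → (2,3,-4)
river: ρ → (-4,5,1)
river: ρ → (1,5,-4)
river: ρ → (-4,3,2)
river: ρ → (2,5,-2)
river: ρ → (-2,3,4)
river: ρ → (4,5,-1)
ρ-cycle length = 10 (tail of 0 descent steps not counted)

10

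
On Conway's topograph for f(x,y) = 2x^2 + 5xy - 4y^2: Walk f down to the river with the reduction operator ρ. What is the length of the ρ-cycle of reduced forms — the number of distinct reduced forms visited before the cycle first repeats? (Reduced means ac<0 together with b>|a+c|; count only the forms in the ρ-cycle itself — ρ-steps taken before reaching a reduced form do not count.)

D = 57, ⌊√D⌋ = 7
river: ρ → (-4,3,3)
river: ρ → (3,3,-4)
river: ρ → (-4,5,2)
river: ρ → (2,7,-1)
river: ρ → (-1,7,2)
river: ρ → (2,5,-4)
ρ-cycle length = 6 (tail of 0 descent steps not counted)

6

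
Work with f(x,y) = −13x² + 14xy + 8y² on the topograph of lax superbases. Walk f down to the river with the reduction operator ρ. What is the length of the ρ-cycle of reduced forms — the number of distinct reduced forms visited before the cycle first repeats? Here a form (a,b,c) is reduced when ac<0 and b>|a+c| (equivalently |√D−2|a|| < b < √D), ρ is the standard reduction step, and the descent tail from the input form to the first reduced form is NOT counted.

D = 612, ⌊√D⌋ = 24
river: ρ → (8,18,-9)
river: ρ → (-9,18,8)
river: ρ → (8,14,-13)
river: ρ → (-13,12,9)
river: ρ → (9,24,-1)
river: ρ → (-1,24,9)
river: ρ → (9,12,-13)
river: ρ → (-13,14,8)
ρ-cycle length = 8 (tail of 0 descent steps not counted)

8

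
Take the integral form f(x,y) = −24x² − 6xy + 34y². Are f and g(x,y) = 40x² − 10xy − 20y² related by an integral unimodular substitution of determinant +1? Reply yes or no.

D₁ = 3300, D₂ = 3300
river cycle of f (length 8): (-24, 42, 16), (16, 54, -6), (-6, 54, 16), (16, 42, -24), (-24, 54, 4), (4, 50, -50), (-50, 50, 4), (4, 54, -24)
river cycle of g (length 4): (-20, 50, 10), (10, 50, -20), (-20, 30, 30), (30, 30, -20)
cycles differ ⇒ inequivalent

no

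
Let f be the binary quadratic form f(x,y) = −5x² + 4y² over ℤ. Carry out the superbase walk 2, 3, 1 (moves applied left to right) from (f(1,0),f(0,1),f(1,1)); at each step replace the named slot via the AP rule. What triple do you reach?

start (-5,4,-1) = (f(1,0),f(0,1),f(1,1))
replace slot 2: 2·((-5)+(-1)) − 4 = -16 → (-5,-16,-1)
replace slot 3: 2·((-5)+(-16)) − (-1) = -41 → (-5,-16,-41)
replace slot 1: 2·((-16)+(-41)) − (-5) = -109 → (-109,-16,-41)

-109,-16,-41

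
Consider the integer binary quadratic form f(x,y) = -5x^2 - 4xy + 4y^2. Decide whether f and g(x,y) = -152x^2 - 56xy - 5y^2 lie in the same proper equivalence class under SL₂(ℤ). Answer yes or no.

D₁ = 96, D₂ = 96
river cycle of f (length 4): (4, 4, -5), (-5, 6, 3), (3, 6, -5), (-5, 4, 4)
river cycle of g (length 4): (-5, 6, 3), (3, 6, -5), (-5, 4, 4), (4, 4, -5)
cycles coincide ⇒ equivalent

yes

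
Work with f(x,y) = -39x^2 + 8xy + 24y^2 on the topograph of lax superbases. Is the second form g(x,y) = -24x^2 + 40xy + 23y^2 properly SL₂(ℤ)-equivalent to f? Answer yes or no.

D₁ = 3808, D₂ = 3808
river cycle of f (length 10): (24, 40, -23), (-23, 52, 12), (12, 44, -39), (-39, 34, 17), (17, 34, -39), (-39, 44, 12), (12, 52, -23), (-23, 40, 24), (24, 56, -7), (-7, 56, 24)
river cycle of g (length 10): (23, 52, -12), (-12, 44, 39), (39, 34, -17), (-17, 34, 39), (39, 44, -12), (-12, 52, 23), (23, 40, -24), (-24, 56, 7), (7, 56, -24), (-24, 40, 23)
cycles differ ⇒ inequivalent

no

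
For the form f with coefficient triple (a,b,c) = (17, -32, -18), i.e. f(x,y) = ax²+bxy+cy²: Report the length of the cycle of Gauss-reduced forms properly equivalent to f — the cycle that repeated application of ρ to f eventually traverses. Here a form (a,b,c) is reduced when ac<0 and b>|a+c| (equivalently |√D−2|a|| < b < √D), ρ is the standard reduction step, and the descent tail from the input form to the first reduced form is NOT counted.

D = 2248, ⌊√D⌋ = 47
descent: ρ → (-18,32,17)  [lands on river]
river: ρ → (17,36,-14)
river: ρ → (-14,20,33)
river: ρ → (33,46,-1)
river: ρ → (-1,46,33)
river: ρ → (33,20,-14)
river: ρ → (-14,36,17)
river: ρ → (17,32,-18)
river: ρ → (-18,40,9)
river: ρ → (9,32,-34)
river: ρ → (-34,36,7)
river: ρ → (7,34,-39)
river: ρ → (-39,44,2)
river: ρ → (2,44,-39)
river: ρ → (-39,34,7)
river: ρ → (7,36,-34)
river: ρ → (-34,32,9)
river: ρ → (9,40,-18)
ρ-cycle length = 18 (tail of 1 descent step not counted)

18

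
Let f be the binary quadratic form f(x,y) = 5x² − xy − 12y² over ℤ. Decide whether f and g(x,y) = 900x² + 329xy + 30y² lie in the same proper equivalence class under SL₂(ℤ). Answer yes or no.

D₁ = 241, D₂ = 241
river cycle of f (length 38): (5, 9, -8), (-8, 7, 6), (6, 5, -9), (-9, 13, 2), (2, 15, -2), (-2, 13, 9), (9, 5, -6), (-6, 7, 8), (8, 9, -5), (-5, 11, 6), … (28 more)
river cycle of g (length 38): (5, 9, -8), (-8, 7, 6), (6, 5, -9), (-9, 13, 2), (2, 15, -2), (-2, 13, 9), (9, 5, -6), (-6, 7, 8), (8, 9, -5), (-5, 11, 6), … (28 more)
cycles coincide ⇒ equivalent

yes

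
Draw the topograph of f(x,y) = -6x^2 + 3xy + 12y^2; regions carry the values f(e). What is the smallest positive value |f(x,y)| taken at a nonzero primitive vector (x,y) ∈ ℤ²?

descent: ρ → (12,-3,-6)
descent: ρ → (-6,15,3)  [lands on river]
river: ρ → (3,15,-6)
river: ρ → (-6,9,9)
river: ρ → (9,9,-6)
closes: descent 2, river 4
min |a| on river = 3

3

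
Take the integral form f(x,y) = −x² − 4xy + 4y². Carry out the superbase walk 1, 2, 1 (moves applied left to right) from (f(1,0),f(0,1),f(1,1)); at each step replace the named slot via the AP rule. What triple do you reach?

start (-1,4,-1) = (f(1,0),f(0,1),f(1,1))
replace slot 1: 2·(4+(-1)) − (-1) = 7 → (7,4,-1)
replace slot 2: 2·(7+(-1)) − 4 = 8 → (7,8,-1)
replace slot 1: 2·(8+(-1)) − 7 = 7 → (7,8,-1)

7,8,-1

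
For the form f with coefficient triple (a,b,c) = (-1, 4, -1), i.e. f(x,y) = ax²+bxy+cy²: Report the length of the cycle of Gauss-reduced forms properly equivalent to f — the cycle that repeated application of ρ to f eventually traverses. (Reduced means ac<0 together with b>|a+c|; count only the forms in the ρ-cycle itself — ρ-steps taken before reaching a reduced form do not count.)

D = 12, ⌊√D⌋ = 3
descent: ρ → (-1,2,2)  [lands on river]
river: ρ → (2,2,-1)
ρ-cycle length = 2 (tail of 1 descent step not counted)

2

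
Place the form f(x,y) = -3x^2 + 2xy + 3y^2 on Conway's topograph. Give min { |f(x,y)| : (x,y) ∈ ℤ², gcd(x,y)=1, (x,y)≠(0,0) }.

river: ρ → (3,4,-2)
river: ρ → (-2,4,3)
river: ρ → (3,2,-3)
river: ρ → (-3,4,2)
river: ρ → (2,4,-3)
river: ρ → (-3,2,3)
closes: descent 0, river 6
min |a| on river = 2

2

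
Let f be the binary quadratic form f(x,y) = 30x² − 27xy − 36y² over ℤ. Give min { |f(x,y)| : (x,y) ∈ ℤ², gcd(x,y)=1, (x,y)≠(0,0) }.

descent: ρ → (-36,27,30)  [lands on river]
river: ρ → (30,33,-33)
river: ρ → (-33,33,30)
river: ρ → (30,27,-36)
river: ρ → (-36,45,21)
river: ρ → (21,39,-42)
river: ρ → (-42,45,18)
river: ρ → (18,63,-15)
river: ρ → (-15,57,30)
river: ρ → (30,63,-9)
river: ρ → (-9,63,30)
river: ρ → (30,57,-15)
river: ρ → (-15,63,18)
river: ρ → (18,45,-42)
river: ρ → (-42,39,21)
river: ρ → (21,45,-36)
closes: descent 1, river 16
min |a| on river = 9

9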